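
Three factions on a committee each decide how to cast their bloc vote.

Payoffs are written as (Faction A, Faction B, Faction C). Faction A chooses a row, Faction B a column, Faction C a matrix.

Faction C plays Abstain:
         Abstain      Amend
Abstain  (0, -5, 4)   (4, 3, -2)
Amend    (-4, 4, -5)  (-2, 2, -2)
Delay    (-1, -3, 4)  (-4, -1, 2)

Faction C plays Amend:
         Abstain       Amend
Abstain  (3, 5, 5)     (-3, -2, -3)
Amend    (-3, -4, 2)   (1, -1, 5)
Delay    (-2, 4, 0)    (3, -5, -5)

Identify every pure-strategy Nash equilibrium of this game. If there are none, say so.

For each strategy profile, look for a profitable unilateral deviation.
(Abstain, Abstain, Abstain): Faction B can switch to Amend (-5 → 3). Not NE.
(Abstain, Abstain, Amend): Faction A gets 3, best alternative -2; Faction B gets 5, best alternative -2; Faction C gets 5, best alternative 4. No profitable deviation — NE.
(Abstain, Amend, Abstain): Faction A gets 4, best alternative -2; Faction B gets 3, best alternative -5; Faction C gets -2, best alternative -3. No profitable deviation — NE.
(Abstain, Amend, Amend): Faction A can switch to Amend (-3 → 1). Not NE.
(Amend, Abstain, Abstain): Faction A can switch to Abstain (-4 → 0). Not NE.
(Amend, Abstain, Amend): Faction A can switch to Abstain (-3 → 3). Not NE.
(Amend, Amend, Abstain): Faction A can switch to Abstain (-2 → 4). Not NE.
(Amend, Amend, Amend): Faction A can switch to Delay (1 → 3). Not NE.
(Delay, Abstain, Abstain): Faction A can switch to Abstain (-1 → 0). Not NE.
(Delay, Abstain, Amend): Faction A can switch to Abstain (-2 → 3). Not NE.
(Delay, Amend, Abstain): Faction A can switch to Abstain (-4 → 4). Not NE.
(Delay, Amend, Amend): Faction B can switch to Abstain (-5 → 4). Not NE.

(Abstain, Abstain, Amend) and (Abstain, Amend, Abstain)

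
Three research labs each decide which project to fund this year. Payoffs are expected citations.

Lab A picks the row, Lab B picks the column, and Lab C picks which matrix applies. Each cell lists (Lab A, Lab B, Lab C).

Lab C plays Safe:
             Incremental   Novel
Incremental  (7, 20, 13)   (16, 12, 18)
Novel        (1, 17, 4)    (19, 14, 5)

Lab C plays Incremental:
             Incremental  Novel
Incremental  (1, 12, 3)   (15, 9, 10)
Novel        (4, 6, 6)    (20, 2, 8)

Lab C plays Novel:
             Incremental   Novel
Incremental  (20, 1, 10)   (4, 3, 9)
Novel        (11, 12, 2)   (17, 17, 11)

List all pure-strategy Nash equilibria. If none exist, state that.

(Incremental, Incremental, Safe): Lab A gets 7, best alternative 1; Lab B gets 20, best alternative 12; Lab C gets 13, best alternative 10. No profitable deviation — NE.
(Incremental, Incremental, Incremental): Lab A can switch to Novel (1 → 4). Not NE.
(Incremental, Incremental, Novel): Lab B can switch to Novel (1 → 3). Not NE.
(Incremental, Novel, Safe): Lab A can switch to Novel (16 → 19). Not NE.
(Incremental, Novel, Incremental): Lab A can switch to Novel (15 → 20). Not NE.
(Incremental, Novel, Novel): Lab A can switch to Novel (4 → 17). Not NE.
(Novel, Incremental, Safe): Lab A can switch to Incremental (1 → 7). Not NE.
(Novel, Incremental, Incremental): Lab A gets 4, best alternative 1; Lab B gets 6, best alternative 2; Lab C gets 6, best alternative 4. No profitable deviation — NE.
(Novel, Novel, Novel): Lab A gets 17, best alternative 4; Lab B gets 17, best alternative 12; Lab C gets 11, best alternative 8. No profitable deviation — NE.
(The remaining 3 profiles each have a profitable deviation by the same check.)

(Incremental, Incremental, Safe), (Novel, Incremental, Incremental), (Novel, Novel, Novel)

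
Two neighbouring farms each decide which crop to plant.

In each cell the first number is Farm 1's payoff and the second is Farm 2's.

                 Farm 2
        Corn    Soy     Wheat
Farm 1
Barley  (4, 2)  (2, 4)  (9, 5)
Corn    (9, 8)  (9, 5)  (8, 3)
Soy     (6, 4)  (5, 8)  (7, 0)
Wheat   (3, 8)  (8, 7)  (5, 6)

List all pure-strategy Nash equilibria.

(Barley, Corn): Farm 1 can switch to Corn (4 → 9). Not NE.
(Barley, Soy): Farm 1 can switch to Corn (2 → 9). Not NE.
(Barley, Wheat): Farm 1 gets 9, best alternative 8; Farm 2 gets 5, best alternative 4. No profitable deviation — NE.
(Corn, Corn): Farm 1 gets 9, best alternative 6; Farm 2 gets 8, best alternative 5. No profitable deviation — NE.
(Corn, Soy): Farm 2 can switch to Corn (5 → 8). Not NE.
(Corn, Wheat): Farm 1 can switch to Barley (8 → 9). Not NE.
(Soy, Corn): Farm 1 can switch to Corn (6 → 9). Not NE.
(Soy, Soy): Farm 1 can switch to Corn (5 → 9). Not NE.
(Soy, Wheat): Farm 1 can switch to Barley (7 → 9). Not NE.
(Wheat, Corn): Farm 1 can switch to Barley (3 → 4). Not NE.
(Wheat, Soy): Farm 1 can switch to Corn (8 → 9). Not NE.
(Wheat, Wheat): Farm 1 can switch to Barley (5 → 9). Not NE.

(Barley, Wheat) and (Corn, Corn)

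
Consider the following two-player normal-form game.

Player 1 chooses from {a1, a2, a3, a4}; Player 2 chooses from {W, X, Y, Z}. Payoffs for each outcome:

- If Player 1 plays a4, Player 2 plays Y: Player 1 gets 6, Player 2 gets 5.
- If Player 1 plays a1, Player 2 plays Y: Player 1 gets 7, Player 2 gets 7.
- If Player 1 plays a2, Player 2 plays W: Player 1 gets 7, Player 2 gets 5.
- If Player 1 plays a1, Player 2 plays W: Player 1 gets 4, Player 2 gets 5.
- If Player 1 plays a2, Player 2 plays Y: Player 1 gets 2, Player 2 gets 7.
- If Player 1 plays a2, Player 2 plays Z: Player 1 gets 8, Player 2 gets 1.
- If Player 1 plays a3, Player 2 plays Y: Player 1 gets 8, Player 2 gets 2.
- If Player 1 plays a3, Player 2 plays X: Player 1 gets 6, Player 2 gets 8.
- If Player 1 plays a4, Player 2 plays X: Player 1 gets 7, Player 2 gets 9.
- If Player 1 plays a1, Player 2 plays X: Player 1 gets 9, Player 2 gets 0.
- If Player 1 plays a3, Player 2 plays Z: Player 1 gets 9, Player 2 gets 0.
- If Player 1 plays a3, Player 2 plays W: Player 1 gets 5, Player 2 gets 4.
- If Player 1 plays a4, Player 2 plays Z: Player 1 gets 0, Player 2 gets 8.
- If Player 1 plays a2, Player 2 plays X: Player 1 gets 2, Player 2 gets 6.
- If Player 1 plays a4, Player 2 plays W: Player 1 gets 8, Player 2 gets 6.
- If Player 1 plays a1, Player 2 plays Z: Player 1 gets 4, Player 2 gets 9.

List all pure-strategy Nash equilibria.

Player 1 against W: payoffs 4, 7, 5, 8 → best response a4.
Player 1 against X: payoffs 9, 2, 6, 7 → best response a1.
Player 1 against Y: payoffs 7, 2, 8, 6 → best response a3.
Player 1 against Z: payoffs 4, 8, 9, 0 → best response a3.
Player 2 against a1: payoffs 5, 0, 7, 9 → best response Z.
Player 2 against a2: payoffs 5, 6, 7, 1 → best response Y.
Player 2 against a3: payoffs 4, 8, 2, 0 → best response X.
Player 2 against a4: payoffs 6, 9, 5, 8 → best response X.
No profile is a mutual best response for all players.

This game has no pure Nash equilibrium.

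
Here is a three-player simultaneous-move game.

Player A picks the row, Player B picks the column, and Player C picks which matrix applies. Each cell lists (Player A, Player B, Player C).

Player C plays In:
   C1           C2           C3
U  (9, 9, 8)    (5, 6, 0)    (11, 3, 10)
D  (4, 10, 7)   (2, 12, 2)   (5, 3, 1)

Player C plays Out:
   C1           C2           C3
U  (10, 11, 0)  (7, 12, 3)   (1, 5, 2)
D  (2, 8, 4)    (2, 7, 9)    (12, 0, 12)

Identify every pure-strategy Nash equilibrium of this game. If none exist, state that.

(U, C1, In): Player A gets 9, best alternative 4; Player B gets 9, best alternative 6; Player C gets 8, best alternative 0. No profitable deviation — NE.
(U, C1, Out): Player B can switch to C2 (11 → 12). Not NE.
(U, C2, In): Player B can switch to C1 (6 → 9). Not NE.
(U, C2, Out): Player A gets 7, best alternative 2; Player B gets 12, best alternative 11; Player C gets 3, best alternative 0. No profitable deviation — NE.
(U, C3, In): Player B can switch to C1 (3 → 9). Not NE.
(U, C3, Out): Player A can switch to D (1 → 12). Not NE.
(D, C1, In): Player A can switch to U (4 → 9). Not NE.
(D, C1, Out): Player A can switch to U (2 → 10). Not NE.
(D, C2, In): Player A can switch to U (2 → 5). Not NE.
(D, C2, Out): Player A can switch to U (2 → 7). Not NE.
(D, C3, In): Player A can switch to U (5 → 11). Not NE.
(D, C3, Out): Player B can switch to C1 (0 → 8). Not NE.

The pure Nash equilibria are (U, C1, In), (U, C2, Out).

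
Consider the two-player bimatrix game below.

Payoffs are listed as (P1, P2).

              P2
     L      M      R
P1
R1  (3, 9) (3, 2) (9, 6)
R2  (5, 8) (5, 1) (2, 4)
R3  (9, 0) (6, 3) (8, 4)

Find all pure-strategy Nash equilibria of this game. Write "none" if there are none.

This game has no pure Nash equilibrium.

Mark each player's best response to every combination of opponents' strategies; a profile where every player is best-responding is a pure Nash equilibrium.
P1 against L: payoffs 3, 5, 9 → best response R3.
P1 against M: payoffs 3, 5, 6 → best response R3.
P1 against R: payoffs 9, 2, 8 → best response R1.
P2 against R1: payoffs 9, 2, 6 → best response L.
P2 against R2: payoffs 8, 1, 4 → best response L.
P2 against R3: payoffs 0, 3, 4 → best response R.
No profile is a mutual best response for all players.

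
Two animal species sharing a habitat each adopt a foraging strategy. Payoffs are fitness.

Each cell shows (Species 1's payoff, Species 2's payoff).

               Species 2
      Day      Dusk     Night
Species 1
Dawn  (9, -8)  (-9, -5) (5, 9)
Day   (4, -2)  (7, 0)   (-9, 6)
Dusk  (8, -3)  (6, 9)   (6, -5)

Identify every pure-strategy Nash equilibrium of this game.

none

For each strategy profile, look for a profitable unilateral deviation.
(Dawn, Day): Species 2 can switch to Dusk (-8 → -5). Not NE.
(Dawn, Dusk): Species 1 can switch to Day (-9 → 7). Not NE.
(Dawn, Night): Species 1 can switch to Dusk (5 → 6). Not NE.
(Day, Day): Species 1 can switch to Dawn (4 → 9). Not NE.
(Day, Dusk): Species 2 can switch to Night (0 → 6). Not NE.
(Day, Night): Species 1 can switch to Dawn (-9 → 5). Not NE.
(Dusk, Day): Species 1 can switch to Dawn (8 → 9). Not NE.
(Dusk, Dusk): Species 1 can switch to Day (6 → 7). Not NE.
(Dusk, Night): Species 2 can switch to Day (-5 → -3). Not NE.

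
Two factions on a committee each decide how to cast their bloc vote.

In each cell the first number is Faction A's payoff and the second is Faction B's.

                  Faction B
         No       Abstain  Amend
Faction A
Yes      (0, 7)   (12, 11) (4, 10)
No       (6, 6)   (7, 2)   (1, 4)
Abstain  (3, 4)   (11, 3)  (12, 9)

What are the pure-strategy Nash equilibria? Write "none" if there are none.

Pure-strategy Nash equilibria: (Yes, Abstain); (No, No); (Abstain, Amend)

Check each profile: it is a Nash equilibrium iff no player can strictly gain by switching unilaterally.
(Yes, No): Faction A can switch to No (0 → 6). Not NE.
(Yes, Abstain): Faction A gets 12, best alternative 11; Faction B gets 11, best alternative 10. No profitable deviation — NE.
(Yes, Amend): Faction A can switch to Abstain (4 → 12). Not NE.
(No, No): Faction A gets 6, best alternative 3; Faction B gets 6, best alternative 4. No profitable deviation — NE.
(No, Abstain): Faction A can switch to Yes (7 → 12). Not NE.
(No, Amend): Faction A can switch to Yes (1 → 4). Not NE.
(Abstain, No): Faction A can switch to No (3 → 6). Not NE.
(Abstain, Abstain): Faction A can switch to Yes (11 → 12). Not NE.
(Abstain, Amend): Faction A gets 12, best alternative 4; Faction B gets 9, best alternative 4. No profitable deviation — NE.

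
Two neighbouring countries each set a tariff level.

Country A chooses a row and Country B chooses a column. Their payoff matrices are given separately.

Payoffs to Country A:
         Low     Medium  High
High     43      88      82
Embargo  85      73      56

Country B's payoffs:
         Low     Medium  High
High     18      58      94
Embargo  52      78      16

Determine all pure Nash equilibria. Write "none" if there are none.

(High, Low): Country A can switch to Embargo (43 → 85). Not NE.
(High, Medium): Country B can switch to High (58 → 94). Not NE.
(High, High): Country A gets 82, best alternative 56; Country B gets 94, best alternative 58. No profitable deviation — NE.
(Embargo, Low): Country B can switch to Medium (52 → 78). Not NE.
(Embargo, Medium): Country A can switch to High (73 → 88). Not NE.
(Embargo, High): Country A can switch to High (56 → 82). Not NE.

(High, High)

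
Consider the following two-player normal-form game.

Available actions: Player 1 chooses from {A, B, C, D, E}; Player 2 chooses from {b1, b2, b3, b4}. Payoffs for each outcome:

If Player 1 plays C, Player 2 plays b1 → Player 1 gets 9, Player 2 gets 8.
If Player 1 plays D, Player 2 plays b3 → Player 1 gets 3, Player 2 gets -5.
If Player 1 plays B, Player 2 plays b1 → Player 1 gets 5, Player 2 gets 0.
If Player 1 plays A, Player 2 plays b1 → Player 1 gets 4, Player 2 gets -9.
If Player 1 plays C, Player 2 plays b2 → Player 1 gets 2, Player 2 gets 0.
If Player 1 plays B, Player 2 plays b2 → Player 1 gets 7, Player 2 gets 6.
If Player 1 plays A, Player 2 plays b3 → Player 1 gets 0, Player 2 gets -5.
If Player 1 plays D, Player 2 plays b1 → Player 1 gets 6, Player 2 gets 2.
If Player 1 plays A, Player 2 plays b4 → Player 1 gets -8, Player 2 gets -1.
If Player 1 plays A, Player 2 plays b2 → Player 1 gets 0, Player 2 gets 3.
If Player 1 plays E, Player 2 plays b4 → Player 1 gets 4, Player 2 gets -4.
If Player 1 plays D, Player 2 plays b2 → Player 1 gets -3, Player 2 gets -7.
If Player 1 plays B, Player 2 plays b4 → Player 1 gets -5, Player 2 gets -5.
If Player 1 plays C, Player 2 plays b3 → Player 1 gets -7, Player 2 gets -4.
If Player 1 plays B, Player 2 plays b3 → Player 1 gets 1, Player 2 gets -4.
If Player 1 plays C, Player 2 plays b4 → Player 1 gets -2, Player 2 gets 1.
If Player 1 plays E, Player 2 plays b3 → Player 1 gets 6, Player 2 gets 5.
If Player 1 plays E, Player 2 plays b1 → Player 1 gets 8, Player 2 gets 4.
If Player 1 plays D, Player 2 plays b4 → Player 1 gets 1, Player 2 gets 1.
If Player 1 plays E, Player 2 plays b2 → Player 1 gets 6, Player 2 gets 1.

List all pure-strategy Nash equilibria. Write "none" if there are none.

(A, b1): Player 1 can switch to B (4 → 5). Not NE.
(A, b2): Player 1 can switch to B (0 → 7). Not NE.
(A, b3): Player 1 can switch to B (0 → 1). Not NE.
(A, b4): Player 1 can switch to B (-8 → -5). Not NE.
(B, b1): Player 1 can switch to C (5 → 9). Not NE.
(B, b2): Player 1 gets 7, best alternative 6; Player 2 gets 6, best alternative 0. No profitable deviation — NE.
(B, b3): Player 1 can switch to D (1 → 3). Not NE.
(B, b4): Player 1 can switch to C (-5 → -2). Not NE.
(C, b1): Player 1 gets 9, best alternative 8; Player 2 gets 8, best alternative 1. No profitable deviation — NE.
(C, b2): Player 1 can switch to B (2 → 7). Not NE.
(C, b3): Player 1 can switch to A (-7 → 0). Not NE.
(C, b4): Player 1 can switch to D (-2 → 1). Not NE.
(D, b1): Player 1 can switch to C (6 → 9). Not NE.
(D, b2): Player 1 can switch to A (-3 → 0). Not NE.
(E, b3): Player 1 gets 6, best alternative 3; Player 2 gets 5, best alternative 4. No profitable deviation — NE.
(The remaining 5 profiles each have a profitable deviation by the same check.)

The pure Nash equilibria are (B, b2); (C, b1); (E, b3).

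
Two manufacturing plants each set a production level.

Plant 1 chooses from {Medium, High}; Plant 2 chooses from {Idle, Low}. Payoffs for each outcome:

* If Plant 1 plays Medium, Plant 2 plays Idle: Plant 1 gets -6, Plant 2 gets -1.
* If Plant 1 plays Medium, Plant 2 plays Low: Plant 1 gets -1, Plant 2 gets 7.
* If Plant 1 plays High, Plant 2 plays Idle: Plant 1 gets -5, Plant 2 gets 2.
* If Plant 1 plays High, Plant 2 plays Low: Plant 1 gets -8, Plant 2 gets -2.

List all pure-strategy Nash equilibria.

Pure-strategy Nash equilibria: (Medium, Low) and (High, Idle)

Plant 1 against Idle: payoffs -6, -5 → best response High.
Plant 1 against Low: payoffs -1, -8 → best response Medium.
Plant 2 against Medium: payoffs -1, 7 → best response Low.
Plant 2 against High: payoffs 2, -2 → best response Idle.
Mutual best responses: (Medium, Low); (High, Idle).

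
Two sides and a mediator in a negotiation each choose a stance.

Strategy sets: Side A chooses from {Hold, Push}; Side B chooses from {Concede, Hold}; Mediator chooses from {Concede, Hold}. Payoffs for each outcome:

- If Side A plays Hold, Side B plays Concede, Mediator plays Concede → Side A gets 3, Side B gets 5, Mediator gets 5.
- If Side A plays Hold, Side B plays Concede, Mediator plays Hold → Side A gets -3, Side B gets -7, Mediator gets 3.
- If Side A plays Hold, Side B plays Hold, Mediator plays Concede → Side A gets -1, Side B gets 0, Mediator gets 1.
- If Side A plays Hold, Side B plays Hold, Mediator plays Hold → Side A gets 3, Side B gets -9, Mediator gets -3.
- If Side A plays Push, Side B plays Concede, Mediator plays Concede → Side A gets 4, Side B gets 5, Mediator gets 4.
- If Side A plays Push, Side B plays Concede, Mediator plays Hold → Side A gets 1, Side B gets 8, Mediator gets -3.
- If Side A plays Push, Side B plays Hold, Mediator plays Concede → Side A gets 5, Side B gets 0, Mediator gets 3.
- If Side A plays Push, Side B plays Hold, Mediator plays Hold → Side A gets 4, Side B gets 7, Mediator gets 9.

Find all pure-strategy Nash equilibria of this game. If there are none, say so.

(Hold, Concede, Concede): Side A can switch to Push (3 → 4). Not NE.
(Hold, Concede, Hold): Side A can switch to Push (-3 → 1). Not NE.
(Hold, Hold, Concede): Side A can switch to Push (-1 → 5). Not NE.
(Hold, Hold, Hold): Side A can switch to Push (3 → 4). Not NE.
(Push, Concede, Concede): Side A gets 4, best alternative 3; Side B gets 5, best alternative 0; Mediator gets 4, best alternative -3. No profitable deviation — NE.
(Push, Concede, Hold): Mediator can switch to Concede (-3 → 4). Not NE.
(Push, Hold, Concede): Side B can switch to Concede (0 → 5). Not NE.
(Push, Hold, Hold): Side B can switch to Concede (7 → 8). Not NE.

(Push, Concede, Concede)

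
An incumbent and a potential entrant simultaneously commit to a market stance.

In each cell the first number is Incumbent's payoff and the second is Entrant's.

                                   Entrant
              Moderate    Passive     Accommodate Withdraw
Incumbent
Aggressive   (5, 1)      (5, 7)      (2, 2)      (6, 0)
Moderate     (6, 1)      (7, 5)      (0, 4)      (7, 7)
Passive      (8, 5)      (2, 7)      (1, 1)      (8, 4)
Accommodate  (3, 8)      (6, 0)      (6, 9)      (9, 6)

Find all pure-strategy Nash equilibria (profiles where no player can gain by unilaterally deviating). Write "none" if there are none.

Pure NE: (Accommodate, Accommodate)

Mark each player's best response to every combination of opponents' strategies; a profile where every player is best-responding is a pure Nash equilibrium.
Incumbent against Moderate: payoffs 5, 6, 8, 3 → best response Passive.
Incumbent against Passive: payoffs 5, 7, 2, 6 → best response Moderate.
Incumbent against Accommodate: payoffs 2, 0, 1, 6 → best response Accommodate.
Incumbent against Withdraw: payoffs 6, 7, 8, 9 → best response Accommodate.
Entrant against Aggressive: payoffs 1, 7, 2, 0 → best response Passive.
Entrant against Moderate: payoffs 1, 5, 4, 7 → best response Withdraw.
Entrant against Passive: payoffs 5, 7, 1, 4 → best response Passive.
Entrant against Accommodate: payoffs 8, 0, 9, 6 → best response Accommodate.
Mutual best responses: (Accommodate, Accommodate).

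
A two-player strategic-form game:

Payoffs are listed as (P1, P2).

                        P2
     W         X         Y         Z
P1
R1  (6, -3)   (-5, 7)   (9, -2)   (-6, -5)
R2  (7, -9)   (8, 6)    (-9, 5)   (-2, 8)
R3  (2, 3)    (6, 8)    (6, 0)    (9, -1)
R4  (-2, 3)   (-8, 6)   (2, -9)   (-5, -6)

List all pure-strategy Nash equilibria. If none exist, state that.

(R1, W): P1 can switch to R2 (6 → 7). Not NE.
(R1, X): P1 can switch to R2 (-5 → 8). Not NE.
(R1, Y): P2 can switch to X (-2 → 7). Not NE.
(R1, Z): P1 can switch to R2 (-6 → -2). Not NE.
(R2, W): P2 can switch to X (-9 → 6). Not NE.
(R2, X): P2 can switch to Z (6 → 8). Not NE.
(R2, Y): P1 can switch to R1 (-9 → 9). Not NE.
(R2, Z): P1 can switch to R3 (-2 → 9). Not NE.
(The remaining 8 profiles each have a profitable deviation by the same check.)

none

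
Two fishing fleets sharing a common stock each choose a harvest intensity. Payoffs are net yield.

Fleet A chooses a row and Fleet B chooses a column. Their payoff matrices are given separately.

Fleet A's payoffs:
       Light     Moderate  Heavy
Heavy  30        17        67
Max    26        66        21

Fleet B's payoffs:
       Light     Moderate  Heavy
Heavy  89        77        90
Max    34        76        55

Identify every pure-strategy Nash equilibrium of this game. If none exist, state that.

The pure Nash equilibria are (Heavy, Heavy) and (Max, Moderate).

Fleet A against Light: payoffs 30, 26 → best response Heavy.
Fleet A against Moderate: payoffs 17, 66 → best response Max.
Fleet A against Heavy: payoffs 67, 21 → best response Heavy.
Fleet B against Heavy: payoffs 89, 77, 90 → best response Heavy.
Fleet B against Max: payoffs 34, 76, 55 → best response Moderate.
Mutual best responses: (Heavy, Heavy); (Max, Moderate).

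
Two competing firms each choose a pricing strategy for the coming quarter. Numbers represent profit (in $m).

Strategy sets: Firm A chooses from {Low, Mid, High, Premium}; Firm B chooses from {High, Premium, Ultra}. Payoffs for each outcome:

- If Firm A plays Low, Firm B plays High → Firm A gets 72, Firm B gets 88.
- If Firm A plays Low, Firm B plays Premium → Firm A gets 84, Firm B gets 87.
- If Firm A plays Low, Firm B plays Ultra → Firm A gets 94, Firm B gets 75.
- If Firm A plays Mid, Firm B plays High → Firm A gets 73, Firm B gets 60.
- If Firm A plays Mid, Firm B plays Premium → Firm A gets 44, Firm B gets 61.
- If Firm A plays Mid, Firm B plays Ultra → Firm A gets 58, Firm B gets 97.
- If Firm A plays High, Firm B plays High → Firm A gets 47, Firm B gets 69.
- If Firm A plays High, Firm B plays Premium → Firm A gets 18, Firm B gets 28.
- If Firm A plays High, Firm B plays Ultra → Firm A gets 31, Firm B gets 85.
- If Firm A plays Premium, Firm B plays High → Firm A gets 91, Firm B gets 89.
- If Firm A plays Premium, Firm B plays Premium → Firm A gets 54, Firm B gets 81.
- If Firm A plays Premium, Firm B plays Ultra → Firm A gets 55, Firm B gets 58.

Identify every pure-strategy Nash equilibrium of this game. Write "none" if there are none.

Pure NE: (Premium, High)

For each strategy profile, look for a profitable unilateral deviation.
(Low, High): Firm A can switch to Mid (72 → 73). Not NE.
(Low, Premium): Firm B can switch to High (87 → 88). Not NE.
(Low, Ultra): Firm B can switch to High (75 → 88). Not NE.
(Mid, High): Firm A can switch to Premium (73 → 91). Not NE.
(Mid, Premium): Firm A can switch to Low (44 → 84). Not NE.
(Mid, Ultra): Firm A can switch to Low (58 → 94). Not NE.
(High, High): Firm A can switch to Low (47 → 72). Not NE.
(High, Premium): Firm A can switch to Low (18 → 84). Not NE.
(High, Ultra): Firm A can switch to Low (31 → 94). Not NE.
(Premium, High): Firm A gets 91, best alternative 73; Firm B gets 89, best alternative 81. No profitable deviation — NE.
(Premium, Premium): Firm A can switch to Low (54 → 84). Not NE.
(Premium, Ultra): Firm A can switch to Low (55 → 94). Not NE.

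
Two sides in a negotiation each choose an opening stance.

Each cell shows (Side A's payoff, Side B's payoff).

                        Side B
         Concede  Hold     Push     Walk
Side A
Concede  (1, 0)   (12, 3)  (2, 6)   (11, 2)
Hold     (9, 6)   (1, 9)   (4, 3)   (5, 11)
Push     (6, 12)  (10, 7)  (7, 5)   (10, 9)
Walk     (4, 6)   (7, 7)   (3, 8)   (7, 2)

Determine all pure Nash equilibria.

(Concede, Concede): Side A can switch to Hold (1 → 9). Not NE.
(Concede, Hold): Side B can switch to Push (3 → 6). Not NE.
(Concede, Push): Side A can switch to Hold (2 → 4). Not NE.
(Concede, Walk): Side B can switch to Hold (2 → 3). Not NE.
(Hold, Concede): Side B can switch to Hold (6 → 9). Not NE.
(Hold, Hold): Side A can switch to Concede (1 → 12). Not NE.
(Hold, Push): Side A can switch to Push (4 → 7). Not NE.
(Hold, Walk): Side A can switch to Concede (5 → 11). Not NE.
(The remaining 8 profiles each have a profitable deviation by the same check.)

none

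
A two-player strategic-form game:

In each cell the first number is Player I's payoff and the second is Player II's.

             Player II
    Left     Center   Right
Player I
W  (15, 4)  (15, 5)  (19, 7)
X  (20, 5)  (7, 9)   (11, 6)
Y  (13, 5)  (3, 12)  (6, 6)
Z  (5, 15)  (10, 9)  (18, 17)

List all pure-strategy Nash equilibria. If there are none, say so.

(W, Right)

Player I against Left: payoffs 15, 20, 13, 5 → best response X.
Player I against Center: payoffs 15, 7, 3, 10 → best response W.
Player I against Right: payoffs 19, 11, 6, 18 → best response W.
Player II against W: payoffs 4, 5, 7 → best response Right.
Player II against X: payoffs 5, 9, 6 → best response Center.
Player II against Y: payoffs 5, 12, 6 → best response Center.
Player II against Z: payoffs 15, 9, 17 → best response Right.
Mutual best responses: (W, Right).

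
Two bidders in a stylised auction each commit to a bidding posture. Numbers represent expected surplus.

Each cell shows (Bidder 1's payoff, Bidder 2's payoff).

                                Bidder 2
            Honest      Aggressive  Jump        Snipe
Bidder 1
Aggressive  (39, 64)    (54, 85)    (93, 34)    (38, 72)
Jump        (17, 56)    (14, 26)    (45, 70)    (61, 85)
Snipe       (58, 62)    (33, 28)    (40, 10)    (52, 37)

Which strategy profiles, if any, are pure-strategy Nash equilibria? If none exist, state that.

(Aggressive, Aggressive), (Jump, Snipe), (Snipe, Honest)

For each player, find the best response to each opponent profile; mutual best responses are the pure NE.
Bidder 1 against Honest: payoffs 39, 17, 58 → best response Snipe.
Bidder 1 against Aggressive: payoffs 54, 14, 33 → best response Aggressive.
Bidder 1 against Jump: payoffs 93, 45, 40 → best response Aggressive.
Bidder 1 against Snipe: payoffs 38, 61, 52 → best response Jump.
Bidder 2 against Aggressive: payoffs 64, 85, 34, 72 → best response Aggressive.
Bidder 2 against Jump: payoffs 56, 26, 70, 85 → best response Snipe.
Bidder 2 against Snipe: payoffs 62, 28, 10, 37 → best response Honest.
Mutual best responses: (Aggressive, Aggressive); (Jump, Snipe); (Snipe, Honest).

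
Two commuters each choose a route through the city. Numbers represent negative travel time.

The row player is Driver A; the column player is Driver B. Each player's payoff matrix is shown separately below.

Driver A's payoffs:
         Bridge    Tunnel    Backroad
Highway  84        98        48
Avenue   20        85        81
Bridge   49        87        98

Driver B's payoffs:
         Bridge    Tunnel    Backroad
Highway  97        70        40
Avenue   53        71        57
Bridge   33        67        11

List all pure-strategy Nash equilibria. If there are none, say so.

(Highway, Bridge)

Driver A against Bridge: payoffs 84, 20, 49 → best response Highway.
Driver A against Tunnel: payoffs 98, 85, 87 → best response Highway.
Driver A against Backroad: payoffs 48, 81, 98 → best response Bridge.
Driver B against Highway: payoffs 97, 70, 40 → best response Bridge.
Driver B against Avenue: payoffs 53, 71, 57 → best response Tunnel.
Driver B against Bridge: payoffs 33, 67, 11 → best response Tunnel.
Mutual best responses: (Highway, Bridge).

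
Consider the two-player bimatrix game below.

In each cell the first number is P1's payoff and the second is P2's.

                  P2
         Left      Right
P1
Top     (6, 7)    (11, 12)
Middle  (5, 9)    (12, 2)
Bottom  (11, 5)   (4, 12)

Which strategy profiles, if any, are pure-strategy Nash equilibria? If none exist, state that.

No pure-strategy Nash equilibrium.

(Top, Left): P1 can switch to Bottom (6 → 11). Not NE.
(Top, Right): P1 can switch to Middle (11 → 12). Not NE.
(Middle, Left): P1 can switch to Top (5 → 6). Not NE.
(Middle, Right): P2 can switch to Left (2 → 9). Not NE.
(Bottom, Left): P2 can switch to Right (5 → 12). Not NE.
(Bottom, Right): P1 can switch to Top (4 → 11). Not NE.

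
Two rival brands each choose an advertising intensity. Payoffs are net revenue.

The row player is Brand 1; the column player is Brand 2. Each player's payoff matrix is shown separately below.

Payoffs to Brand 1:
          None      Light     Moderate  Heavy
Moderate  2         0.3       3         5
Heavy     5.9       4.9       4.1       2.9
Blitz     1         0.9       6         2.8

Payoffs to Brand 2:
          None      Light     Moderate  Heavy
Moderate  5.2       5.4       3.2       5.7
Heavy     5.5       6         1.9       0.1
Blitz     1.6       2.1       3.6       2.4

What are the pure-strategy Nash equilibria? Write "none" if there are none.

Brand 1 against None: payoffs 2, 5.9, 1 → best response Heavy.
Brand 1 against Light: payoffs 0.3, 4.9, 0.9 → best response Heavy.
Brand 1 against Moderate: payoffs 3, 4.1, 6 → best response Blitz.
Brand 1 against Heavy: payoffs 5, 2.9, 2.8 → best response Moderate.
Brand 2 against Moderate: payoffs 5.2, 5.4, 3.2, 5.7 → best response Heavy.
Brand 2 against Heavy: payoffs 5.5, 6, 1.9, 0.1 → best response Light.
Brand 2 against Blitz: payoffs 1.6, 2.1, 3.6, 2.4 → best response Moderate.
Mutual best responses: (Moderate, Heavy); (Heavy, Light); (Blitz, Moderate).

(Moderate, Heavy) and (Heavy, Light) and (Blitz, Moderate)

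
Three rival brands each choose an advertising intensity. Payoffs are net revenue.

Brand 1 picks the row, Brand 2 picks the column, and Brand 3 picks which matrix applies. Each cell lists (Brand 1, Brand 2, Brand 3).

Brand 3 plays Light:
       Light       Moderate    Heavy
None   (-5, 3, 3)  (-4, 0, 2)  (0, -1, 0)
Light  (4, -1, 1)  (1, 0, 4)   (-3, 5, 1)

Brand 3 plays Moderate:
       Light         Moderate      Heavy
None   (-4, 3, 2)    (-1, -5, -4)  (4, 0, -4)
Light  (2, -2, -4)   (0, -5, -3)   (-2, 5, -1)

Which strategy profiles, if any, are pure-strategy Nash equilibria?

Brand 1 against (Light, Light): payoffs -5, 4 → best response Light.
Brand 1 against (Light, Moderate): payoffs -4, 2 → best response Light.
Brand 1 against (Moderate, Light): payoffs -4, 1 → best response Light.
Brand 1 against (Moderate, Moderate): payoffs -1, 0 → best response Light.
Brand 1 against (Heavy, Light): payoffs 0, -3 → best response None.
Brand 1 against (Heavy, Moderate): payoffs 4, -2 → best response None.
Brand 2 against (None, Light): payoffs 3, 0, -1 → best response Light.
Brand 2 against (None, Moderate): payoffs 3, -5, 0 → best response Light.
Brand 2 against (Light, Light): payoffs -1, 0, 5 → best response Heavy.
Brand 2 against (Light, Moderate): payoffs -2, -5, 5 → best response Heavy.
Brand 3 against (None, Light): payoffs 3, 2 → best response Light.
Brand 3 against (None, Moderate): payoffs 2, -4 → best response Light.
Brand 3 against (None, Heavy): payoffs 0, -4 → best response Light.
Brand 3 against (Light, Light): payoffs 1, -4 → best response Light.
Brand 3 against (Light, Moderate): payoffs 4, -3 → best response Light.
Brand 3 against (Light, Heavy): payoffs 1, -1 → best response Light.
No profile is a mutual best response for all players.

There is no pure-strategy Nash equilibrium.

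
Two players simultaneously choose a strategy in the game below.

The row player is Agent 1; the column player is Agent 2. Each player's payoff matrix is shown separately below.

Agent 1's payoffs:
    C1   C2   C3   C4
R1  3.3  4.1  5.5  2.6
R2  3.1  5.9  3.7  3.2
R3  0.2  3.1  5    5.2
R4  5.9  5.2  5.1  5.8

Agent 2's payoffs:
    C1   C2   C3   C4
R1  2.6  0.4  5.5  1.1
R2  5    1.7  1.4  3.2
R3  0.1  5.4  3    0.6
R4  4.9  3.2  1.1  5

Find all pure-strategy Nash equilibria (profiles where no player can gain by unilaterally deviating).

Pure-strategy Nash equilibria: (R1, C3), (R4, C4)

Mark each player's best response to every combination of opponents' strategies; a profile where every player is best-responding is a pure Nash equilibrium.
Agent 1 against C1: payoffs 3.3, 3.1, 0.2, 5.9 → best response R4.
Agent 1 against C2: payoffs 4.1, 5.9, 3.1, 5.2 → best response R2.
Agent 1 against C3: payoffs 5.5, 3.7, 5, 5.1 → best response R1.
Agent 1 against C4: payoffs 2.6, 3.2, 5.2, 5.8 → best response R4.
Agent 2 against R1: payoffs 2.6, 0.4, 5.5, 1.1 → best response C3.
Agent 2 against R2: payoffs 5, 1.7, 1.4, 3.2 → best response C1.
Agent 2 against R3: payoffs 0.1, 5.4, 3, 0.6 → best response C2.
Agent 2 against R4: payoffs 4.9, 3.2, 1.1, 5 → best response C4.
Mutual best responses: (R1, C3); (R4, C4).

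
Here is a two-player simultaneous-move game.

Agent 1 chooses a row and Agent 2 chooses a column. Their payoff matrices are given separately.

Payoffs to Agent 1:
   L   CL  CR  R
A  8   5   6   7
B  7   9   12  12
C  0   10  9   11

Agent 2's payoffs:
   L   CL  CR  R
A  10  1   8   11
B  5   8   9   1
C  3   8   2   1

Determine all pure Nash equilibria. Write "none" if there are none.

Mark each player's best response to every combination of opponents' strategies; a profile where every player is best-responding is a pure Nash equilibrium.
Agent 1 against L: payoffs 8, 7, 0 → best response A.
Agent 1 against CL: payoffs 5, 9, 10 → best response C.
Agent 1 against CR: payoffs 6, 12, 9 → best response B.
Agent 1 against R: payoffs 7, 12, 11 → best response B.
Agent 2 against A: payoffs 10, 1, 8, 11 → best response R.
Agent 2 against B: payoffs 5, 8, 9, 1 → best response CR.
Agent 2 against C: payoffs 3, 8, 2, 1 → best response CL.
Mutual best responses: (B, CR); (C, CL).

Pure-strategy Nash equilibria: (B, CR); (C, CL)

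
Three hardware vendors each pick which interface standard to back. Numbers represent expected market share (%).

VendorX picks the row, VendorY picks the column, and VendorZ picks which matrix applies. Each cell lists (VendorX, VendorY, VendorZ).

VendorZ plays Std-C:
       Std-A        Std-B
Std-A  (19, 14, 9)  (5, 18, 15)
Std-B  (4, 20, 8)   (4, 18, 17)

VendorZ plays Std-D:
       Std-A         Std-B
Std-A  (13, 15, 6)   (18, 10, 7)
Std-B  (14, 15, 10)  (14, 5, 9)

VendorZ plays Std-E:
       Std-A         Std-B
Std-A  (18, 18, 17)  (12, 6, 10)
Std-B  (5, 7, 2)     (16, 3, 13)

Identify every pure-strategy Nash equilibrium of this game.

The pure Nash equilibria are (Std-A, Std-A, Std-E), (Std-A, Std-B, Std-C), (Std-B, Std-A, Std-D).

Mark each player's best response to every combination of opponents' strategies; a profile where every player is best-responding is a pure Nash equilibrium.
VendorX against (Std-A, Std-C): payoffs 19, 4 → best response Std-A.
VendorX against (Std-A, Std-D): payoffs 13, 14 → best response Std-B.
VendorX against (Std-A, Std-E): payoffs 18, 5 → best response Std-A.
VendorX against (Std-B, Std-C): payoffs 5, 4 → best response Std-A.
VendorX against (Std-B, Std-D): payoffs 18, 14 → best response Std-A.
VendorX against (Std-B, Std-E): payoffs 12, 16 → best response Std-B.
VendorY against (Std-A, Std-C): payoffs 14, 18 → best response Std-B.
VendorY against (Std-A, Std-D): payoffs 15, 10 → best response Std-A.
VendorY against (Std-A, Std-E): payoffs 18, 6 → best response Std-A.
VendorY against (Std-B, Std-C): payoffs 20, 18 → best response Std-A.
VendorY against (Std-B, Std-D): payoffs 15, 5 → best response Std-A.
VendorY against (Std-B, Std-E): payoffs 7, 3 → best response Std-A.
VendorZ against (Std-A, Std-A): payoffs 9, 6, 17 → best response Std-E.
VendorZ against (Std-A, Std-B): payoffs 15, 7, 10 → best response Std-C.
VendorZ against (Std-B, Std-A): payoffs 8, 10, 2 → best response Std-D.
VendorZ against (Std-B, Std-B): payoffs 17, 9, 13 → best response Std-C.
Mutual best responses: (Std-A, Std-A, Std-E); (Std-A, Std-B, Std-C); (Std-B, Std-A, Std-D).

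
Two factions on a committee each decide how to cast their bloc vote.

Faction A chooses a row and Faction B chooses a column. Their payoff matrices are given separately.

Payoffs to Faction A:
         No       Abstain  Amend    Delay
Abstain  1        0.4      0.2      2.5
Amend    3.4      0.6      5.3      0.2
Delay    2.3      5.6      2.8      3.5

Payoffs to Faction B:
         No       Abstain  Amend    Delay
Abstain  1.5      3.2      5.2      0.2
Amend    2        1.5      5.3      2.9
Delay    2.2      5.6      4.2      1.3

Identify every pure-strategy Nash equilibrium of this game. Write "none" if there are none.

For each strategy profile, look for a profitable unilateral deviation.
(Abstain, No): Faction A can switch to Amend (1 → 3.4). Not NE.
(Abstain, Abstain): Faction A can switch to Amend (0.4 → 0.6). Not NE.
(Abstain, Amend): Faction A can switch to Amend (0.2 → 5.3). Not NE.
(Abstain, Delay): Faction A can switch to Delay (2.5 → 3.5). Not NE.
(Amend, No): Faction B can switch to Amend (2 → 5.3). Not NE.
(Amend, Abstain): Faction A can switch to Delay (0.6 → 5.6). Not NE.
(Amend, Amend): Faction A gets 5.3, best alternative 2.8; Faction B gets 5.3, best alternative 2.9. No profitable deviation — NE.
(Delay, Abstain): Faction A gets 5.6, best alternative 0.6; Faction B gets 5.6, best alternative 4.2. No profitable deviation — NE.
(The remaining 4 profiles each have a profitable deviation by the same check.)

The pure Nash equilibria are (Amend, Amend) and (Delay, Abstain).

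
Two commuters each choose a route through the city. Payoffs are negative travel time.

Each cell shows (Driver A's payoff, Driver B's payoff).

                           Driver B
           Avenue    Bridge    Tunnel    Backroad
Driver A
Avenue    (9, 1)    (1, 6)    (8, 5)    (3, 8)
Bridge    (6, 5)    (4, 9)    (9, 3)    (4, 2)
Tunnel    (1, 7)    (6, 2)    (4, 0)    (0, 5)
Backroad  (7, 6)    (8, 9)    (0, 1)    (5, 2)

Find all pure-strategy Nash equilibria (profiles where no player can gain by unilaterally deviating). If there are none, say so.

The unique pure-strategy Nash equilibrium is (Backroad, Bridge).

(Avenue, Avenue): Driver B can switch to Bridge (1 → 6). Not NE.
(Avenue, Bridge): Driver A can switch to Bridge (1 → 4). Not NE.
(Avenue, Tunnel): Driver A can switch to Bridge (8 → 9). Not NE.
(Avenue, Backroad): Driver A can switch to Bridge (3 → 4). Not NE.
(Bridge, Avenue): Driver A can switch to Avenue (6 → 9). Not NE.
(Bridge, Bridge): Driver A can switch to Tunnel (4 → 6). Not NE.
(Backroad, Bridge): Driver A gets 8, best alternative 6; Driver B gets 9, best alternative 6. No profitable deviation — NE.
(The remaining 9 profiles each have a profitable deviation by the same check.)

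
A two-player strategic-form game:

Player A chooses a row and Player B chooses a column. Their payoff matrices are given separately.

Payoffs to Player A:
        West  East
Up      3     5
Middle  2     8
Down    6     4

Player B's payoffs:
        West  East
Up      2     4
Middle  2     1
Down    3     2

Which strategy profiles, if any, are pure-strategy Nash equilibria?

(Up, West): Player A can switch to Down (3 → 6). Not NE.
(Up, East): Player A can switch to Middle (5 → 8). Not NE.
(Middle, West): Player A can switch to Up (2 → 3). Not NE.
(Middle, East): Player B can switch to West (1 → 2). Not NE.
(Down, West): Player A gets 6, best alternative 3; Player B gets 3, best alternative 2. No profitable deviation — NE.
(Down, East): Player A can switch to Up (4 → 5). Not NE.

The unique pure-strategy Nash equilibrium is (Down, West).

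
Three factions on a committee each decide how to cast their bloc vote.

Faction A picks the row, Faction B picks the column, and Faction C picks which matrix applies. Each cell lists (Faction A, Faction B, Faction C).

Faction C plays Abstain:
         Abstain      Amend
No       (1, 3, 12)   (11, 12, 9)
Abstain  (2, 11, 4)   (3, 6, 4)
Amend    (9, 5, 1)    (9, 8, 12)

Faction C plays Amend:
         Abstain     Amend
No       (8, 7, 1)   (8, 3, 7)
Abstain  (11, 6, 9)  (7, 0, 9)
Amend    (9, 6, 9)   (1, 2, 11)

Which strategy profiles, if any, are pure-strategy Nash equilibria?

The pure Nash equilibria are (No, Amend, Abstain); (Abstain, Abstain, Amend).

(No, Abstain, Abstain): Faction A can switch to Abstain (1 → 2). Not NE.
(No, Abstain, Amend): Faction A can switch to Abstain (8 → 11). Not NE.
(No, Amend, Abstain): Faction A gets 11, best alternative 9; Faction B gets 12, best alternative 3; Faction C gets 9, best alternative 7. No profitable deviation — NE.
(No, Amend, Amend): Faction B can switch to Abstain (3 → 7). Not NE.
(Abstain, Abstain, Abstain): Faction A can switch to Amend (2 → 9). Not NE.
(Abstain, Abstain, Amend): Faction A gets 11, best alternative 9; Faction B gets 6, best alternative 0; Faction C gets 9, best alternative 4. No profitable deviation — NE.
(Abstain, Amend, Abstain): Faction A can switch to No (3 → 11). Not NE.
(Abstain, Amend, Amend): Faction A can switch to No (7 → 8). Not NE.
(Amend, Abstain, Abstain): Faction B can switch to Amend (5 → 8). Not NE.
(Amend, Abstain, Amend): Faction A can switch to Abstain (9 → 11). Not NE.
(The remaining 2 profiles each have a profitable deviation by the same check.)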